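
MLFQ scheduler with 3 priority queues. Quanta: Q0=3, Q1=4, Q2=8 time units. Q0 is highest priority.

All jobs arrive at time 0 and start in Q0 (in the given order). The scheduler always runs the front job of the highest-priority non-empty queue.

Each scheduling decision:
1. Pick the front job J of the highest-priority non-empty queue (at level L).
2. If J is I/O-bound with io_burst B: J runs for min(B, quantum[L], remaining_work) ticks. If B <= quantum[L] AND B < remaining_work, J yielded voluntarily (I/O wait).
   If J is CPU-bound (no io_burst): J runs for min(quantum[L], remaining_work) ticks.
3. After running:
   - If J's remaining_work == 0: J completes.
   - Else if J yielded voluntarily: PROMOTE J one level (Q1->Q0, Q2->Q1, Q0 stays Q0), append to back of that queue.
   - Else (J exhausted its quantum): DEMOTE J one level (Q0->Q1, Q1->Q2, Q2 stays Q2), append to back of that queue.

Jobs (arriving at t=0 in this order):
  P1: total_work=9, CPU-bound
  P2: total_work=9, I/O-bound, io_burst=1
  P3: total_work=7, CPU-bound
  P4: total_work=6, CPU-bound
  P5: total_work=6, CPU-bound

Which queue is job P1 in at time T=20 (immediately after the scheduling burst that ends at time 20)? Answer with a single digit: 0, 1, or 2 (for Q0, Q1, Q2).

t=0-3: P1@Q0 runs 3, rem=6, quantum used, demote→Q1. Q0=[P2,P3,P4,P5] Q1=[P1] Q2=[]
t=3-4: P2@Q0 runs 1, rem=8, I/O yield, promote→Q0. Q0=[P3,P4,P5,P2] Q1=[P1] Q2=[]
t=4-7: P3@Q0 runs 3, rem=4, quantum used, demote→Q1. Q0=[P4,P5,P2] Q1=[P1,P3] Q2=[]
t=7-10: P4@Q0 runs 3, rem=3, quantum used, demote→Q1. Q0=[P5,P2] Q1=[P1,P3,P4] Q2=[]
t=10-13: P5@Q0 runs 3, rem=3, quantum used, demote→Q1. Q0=[P2] Q1=[P1,P3,P4,P5] Q2=[]
t=13-14: P2@Q0 runs 1, rem=7, I/O yield, promote→Q0. Q0=[P2] Q1=[P1,P3,P4,P5] Q2=[]
t=14-15: P2@Q0 runs 1, rem=6, I/O yield, promote→Q0. Q0=[P2] Q1=[P1,P3,P4,P5] Q2=[]
t=15-16: P2@Q0 runs 1, rem=5, I/O yield, promote→Q0. Q0=[P2] Q1=[P1,P3,P4,P5] Q2=[]
t=16-17: P2@Q0 runs 1, rem=4, I/O yield, promote→Q0. Q0=[P2] Q1=[P1,P3,P4,P5] Q2=[]
t=17-18: P2@Q0 runs 1, rem=3, I/O yield, promote→Q0. Q0=[P2] Q1=[P1,P3,P4,P5] Q2=[]
t=18-19: P2@Q0 runs 1, rem=2, I/O yield, promote→Q0. Q0=[P2] Q1=[P1,P3,P4,P5] Q2=[]
t=19-20: P2@Q0 runs 1, rem=1, I/O yield, promote→Q0. Q0=[P2] Q1=[P1,P3,P4,P5] Q2=[]
t=20-21: P2@Q0 runs 1, rem=0, completes. Q0=[] Q1=[P1,P3,P4,P5] Q2=[]
t=21-25: P1@Q1 runs 4, rem=2, quantum used, demote→Q2. Q0=[] Q1=[P3,P4,P5] Q2=[P1]
t=25-29: P3@Q1 runs 4, rem=0, completes. Q0=[] Q1=[P4,P5] Q2=[P1]
t=29-32: P4@Q1 runs 3, rem=0, completes. Q0=[] Q1=[P5] Q2=[P1]
t=32-35: P5@Q1 runs 3, rem=0, completes. Q0=[] Q1=[] Q2=[P1]
t=35-37: P1@Q2 runs 2, rem=0, completes. Q0=[] Q1=[] Q2=[]

Answer: 1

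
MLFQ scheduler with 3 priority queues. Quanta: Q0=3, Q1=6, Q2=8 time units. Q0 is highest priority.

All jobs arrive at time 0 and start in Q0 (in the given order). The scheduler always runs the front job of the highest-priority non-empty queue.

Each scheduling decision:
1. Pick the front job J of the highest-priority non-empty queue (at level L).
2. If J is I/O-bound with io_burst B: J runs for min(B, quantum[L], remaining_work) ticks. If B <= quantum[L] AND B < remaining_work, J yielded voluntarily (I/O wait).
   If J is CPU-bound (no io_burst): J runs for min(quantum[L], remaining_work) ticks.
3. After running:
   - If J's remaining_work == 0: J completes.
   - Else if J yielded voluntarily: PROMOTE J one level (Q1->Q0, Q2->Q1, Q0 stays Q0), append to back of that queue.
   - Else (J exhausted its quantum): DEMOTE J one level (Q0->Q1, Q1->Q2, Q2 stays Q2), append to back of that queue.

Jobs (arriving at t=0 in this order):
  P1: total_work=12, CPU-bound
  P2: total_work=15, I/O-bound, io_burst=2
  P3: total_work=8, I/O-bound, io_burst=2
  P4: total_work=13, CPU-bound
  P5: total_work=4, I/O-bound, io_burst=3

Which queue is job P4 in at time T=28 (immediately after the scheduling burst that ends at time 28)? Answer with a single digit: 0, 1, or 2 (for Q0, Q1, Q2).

Answer: 1

Derivation:
t=0-3: P1@Q0 runs 3, rem=9, quantum used, demote→Q1. Q0=[P2,P3,P4,P5] Q1=[P1] Q2=[]
t=3-5: P2@Q0 runs 2, rem=13, I/O yield, promote→Q0. Q0=[P3,P4,P5,P2] Q1=[P1] Q2=[]
t=5-7: P3@Q0 runs 2, rem=6, I/O yield, promote→Q0. Q0=[P4,P5,P2,P3] Q1=[P1] Q2=[]
t=7-10: P4@Q0 runs 3, rem=10, quantum used, demote→Q1. Q0=[P5,P2,P3] Q1=[P1,P4] Q2=[]
t=10-13: P5@Q0 runs 3, rem=1, I/O yield, promote→Q0. Q0=[P2,P3,P5] Q1=[P1,P4] Q2=[]
t=13-15: P2@Q0 runs 2, rem=11, I/O yield, promote→Q0. Q0=[P3,P5,P2] Q1=[P1,P4] Q2=[]
t=15-17: P3@Q0 runs 2, rem=4, I/O yield, promote→Q0. Q0=[P5,P2,P3] Q1=[P1,P4] Q2=[]
t=17-18: P5@Q0 runs 1, rem=0, completes. Q0=[P2,P3] Q1=[P1,P4] Q2=[]
t=18-20: P2@Q0 runs 2, rem=9, I/O yield, promote→Q0. Q0=[P3,P2] Q1=[P1,P4] Q2=[]
t=20-22: P3@Q0 runs 2, rem=2, I/O yield, promote→Q0. Q0=[P2,P3] Q1=[P1,P4] Q2=[]
t=22-24: P2@Q0 runs 2, rem=7, I/O yield, promote→Q0. Q0=[P3,P2] Q1=[P1,P4] Q2=[]
t=24-26: P3@Q0 runs 2, rem=0, completes. Q0=[P2] Q1=[P1,P4] Q2=[]
t=26-28: P2@Q0 runs 2, rem=5, I/O yield, promote→Q0. Q0=[P2] Q1=[P1,P4] Q2=[]
t=28-30: P2@Q0 runs 2, rem=3, I/O yield, promote→Q0. Q0=[P2] Q1=[P1,P4] Q2=[]
t=30-32: P2@Q0 runs 2, rem=1, I/O yield, promote→Q0. Q0=[P2] Q1=[P1,P4] Q2=[]
t=32-33: P2@Q0 runs 1, rem=0, completes. Q0=[] Q1=[P1,P4] Q2=[]
t=33-39: P1@Q1 runs 6, rem=3, quantum used, demote→Q2. Q0=[] Q1=[P4] Q2=[P1]
t=39-45: P4@Q1 runs 6, rem=4, quantum used, demote→Q2. Q0=[] Q1=[] Q2=[P1,P4]
t=45-48: P1@Q2 runs 3, rem=0, completes. Q0=[] Q1=[] Q2=[P4]
t=48-52: P4@Q2 runs 4, rem=0, completes. Q0=[] Q1=[] Q2=[]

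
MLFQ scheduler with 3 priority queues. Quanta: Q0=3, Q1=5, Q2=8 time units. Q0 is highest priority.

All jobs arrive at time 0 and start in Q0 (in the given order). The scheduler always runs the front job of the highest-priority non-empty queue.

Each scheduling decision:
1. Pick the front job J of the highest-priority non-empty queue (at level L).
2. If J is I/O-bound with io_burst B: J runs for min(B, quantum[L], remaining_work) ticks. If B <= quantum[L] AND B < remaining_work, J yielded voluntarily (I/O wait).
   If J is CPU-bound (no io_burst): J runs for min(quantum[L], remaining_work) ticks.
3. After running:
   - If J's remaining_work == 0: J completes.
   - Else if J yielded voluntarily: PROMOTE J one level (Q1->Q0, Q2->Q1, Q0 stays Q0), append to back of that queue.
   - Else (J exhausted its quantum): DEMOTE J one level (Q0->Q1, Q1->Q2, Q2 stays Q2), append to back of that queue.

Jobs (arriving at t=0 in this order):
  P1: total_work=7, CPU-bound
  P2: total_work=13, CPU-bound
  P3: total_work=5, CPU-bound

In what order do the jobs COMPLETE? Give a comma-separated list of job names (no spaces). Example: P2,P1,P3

Answer: P1,P3,P2

Derivation:
t=0-3: P1@Q0 runs 3, rem=4, quantum used, demote→Q1. Q0=[P2,P3] Q1=[P1] Q2=[]
t=3-6: P2@Q0 runs 3, rem=10, quantum used, demote→Q1. Q0=[P3] Q1=[P1,P2] Q2=[]
t=6-9: P3@Q0 runs 3, rem=2, quantum used, demote→Q1. Q0=[] Q1=[P1,P2,P3] Q2=[]
t=9-13: P1@Q1 runs 4, rem=0, completes. Q0=[] Q1=[P2,P3] Q2=[]
t=13-18: P2@Q1 runs 5, rem=5, quantum used, demote→Q2. Q0=[] Q1=[P3] Q2=[P2]
t=18-20: P3@Q1 runs 2, rem=0, completes. Q0=[] Q1=[] Q2=[P2]
t=20-25: P2@Q2 runs 5, rem=0, completes. Q0=[] Q1=[] Q2=[]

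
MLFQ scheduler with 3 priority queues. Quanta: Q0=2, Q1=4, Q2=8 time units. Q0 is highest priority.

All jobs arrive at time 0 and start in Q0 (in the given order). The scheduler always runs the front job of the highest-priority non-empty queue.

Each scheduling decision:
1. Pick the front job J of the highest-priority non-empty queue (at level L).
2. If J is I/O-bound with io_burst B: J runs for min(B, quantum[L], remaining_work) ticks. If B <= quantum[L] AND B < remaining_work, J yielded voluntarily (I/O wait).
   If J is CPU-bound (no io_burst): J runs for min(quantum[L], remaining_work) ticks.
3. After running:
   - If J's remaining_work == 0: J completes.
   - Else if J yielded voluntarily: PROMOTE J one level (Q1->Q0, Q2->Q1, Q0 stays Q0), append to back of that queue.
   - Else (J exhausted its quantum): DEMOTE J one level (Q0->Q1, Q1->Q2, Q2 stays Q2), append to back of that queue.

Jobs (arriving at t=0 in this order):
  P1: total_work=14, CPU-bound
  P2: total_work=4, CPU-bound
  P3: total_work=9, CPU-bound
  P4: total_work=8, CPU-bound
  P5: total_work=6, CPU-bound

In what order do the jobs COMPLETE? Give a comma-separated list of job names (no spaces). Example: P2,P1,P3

t=0-2: P1@Q0 runs 2, rem=12, quantum used, demote→Q1. Q0=[P2,P3,P4,P5] Q1=[P1] Q2=[]
t=2-4: P2@Q0 runs 2, rem=2, quantum used, demote→Q1. Q0=[P3,P4,P5] Q1=[P1,P2] Q2=[]
t=4-6: P3@Q0 runs 2, rem=7, quantum used, demote→Q1. Q0=[P4,P5] Q1=[P1,P2,P3] Q2=[]
t=6-8: P4@Q0 runs 2, rem=6, quantum used, demote→Q1. Q0=[P5] Q1=[P1,P2,P3,P4] Q2=[]
t=8-10: P5@Q0 runs 2, rem=4, quantum used, demote→Q1. Q0=[] Q1=[P1,P2,P3,P4,P5] Q2=[]
t=10-14: P1@Q1 runs 4, rem=8, quantum used, demote→Q2. Q0=[] Q1=[P2,P3,P4,P5] Q2=[P1]
t=14-16: P2@Q1 runs 2, rem=0, completes. Q0=[] Q1=[P3,P4,P5] Q2=[P1]
t=16-20: P3@Q1 runs 4, rem=3, quantum used, demote→Q2. Q0=[] Q1=[P4,P5] Q2=[P1,P3]
t=20-24: P4@Q1 runs 4, rem=2, quantum used, demote→Q2. Q0=[] Q1=[P5] Q2=[P1,P3,P4]
t=24-28: P5@Q1 runs 4, rem=0, completes. Q0=[] Q1=[] Q2=[P1,P3,P4]
t=28-36: P1@Q2 runs 8, rem=0, completes. Q0=[] Q1=[] Q2=[P3,P4]
t=36-39: P3@Q2 runs 3, rem=0, completes. Q0=[] Q1=[] Q2=[P4]
t=39-41: P4@Q2 runs 2, rem=0, completes. Q0=[] Q1=[] Q2=[]

Answer: P2,P5,P1,P3,P4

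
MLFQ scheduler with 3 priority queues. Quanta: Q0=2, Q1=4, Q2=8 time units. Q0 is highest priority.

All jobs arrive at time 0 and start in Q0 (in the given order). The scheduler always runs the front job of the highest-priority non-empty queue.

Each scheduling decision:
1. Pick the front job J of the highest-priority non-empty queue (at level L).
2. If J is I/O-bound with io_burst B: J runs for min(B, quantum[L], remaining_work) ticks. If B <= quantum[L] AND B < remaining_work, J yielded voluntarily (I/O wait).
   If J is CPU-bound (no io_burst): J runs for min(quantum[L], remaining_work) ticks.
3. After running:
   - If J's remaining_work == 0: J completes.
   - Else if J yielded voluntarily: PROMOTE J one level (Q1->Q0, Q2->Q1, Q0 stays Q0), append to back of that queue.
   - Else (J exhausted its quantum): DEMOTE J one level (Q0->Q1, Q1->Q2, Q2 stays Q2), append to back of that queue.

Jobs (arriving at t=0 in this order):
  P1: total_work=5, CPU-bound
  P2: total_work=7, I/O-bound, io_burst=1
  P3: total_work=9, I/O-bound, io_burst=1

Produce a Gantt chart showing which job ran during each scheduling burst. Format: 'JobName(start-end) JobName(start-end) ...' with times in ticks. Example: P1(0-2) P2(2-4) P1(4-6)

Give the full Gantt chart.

t=0-2: P1@Q0 runs 2, rem=3, quantum used, demote→Q1. Q0=[P2,P3] Q1=[P1] Q2=[]
t=2-3: P2@Q0 runs 1, rem=6, I/O yield, promote→Q0. Q0=[P3,P2] Q1=[P1] Q2=[]
t=3-4: P3@Q0 runs 1, rem=8, I/O yield, promote→Q0. Q0=[P2,P3] Q1=[P1] Q2=[]
t=4-5: P2@Q0 runs 1, rem=5, I/O yield, promote→Q0. Q0=[P3,P2] Q1=[P1] Q2=[]
t=5-6: P3@Q0 runs 1, rem=7, I/O yield, promote→Q0. Q0=[P2,P3] Q1=[P1] Q2=[]
t=6-7: P2@Q0 runs 1, rem=4, I/O yield, promote→Q0. Q0=[P3,P2] Q1=[P1] Q2=[]
t=7-8: P3@Q0 runs 1, rem=6, I/O yield, promote→Q0. Q0=[P2,P3] Q1=[P1] Q2=[]
t=8-9: P2@Q0 runs 1, rem=3, I/O yield, promote→Q0. Q0=[P3,P2] Q1=[P1] Q2=[]
t=9-10: P3@Q0 runs 1, rem=5, I/O yield, promote→Q0. Q0=[P2,P3] Q1=[P1] Q2=[]
t=10-11: P2@Q0 runs 1, rem=2, I/O yield, promote→Q0. Q0=[P3,P2] Q1=[P1] Q2=[]
t=11-12: P3@Q0 runs 1, rem=4, I/O yield, promote→Q0. Q0=[P2,P3] Q1=[P1] Q2=[]
t=12-13: P2@Q0 runs 1, rem=1, I/O yield, promote→Q0. Q0=[P3,P2] Q1=[P1] Q2=[]
t=13-14: P3@Q0 runs 1, rem=3, I/O yield, promote→Q0. Q0=[P2,P3] Q1=[P1] Q2=[]
t=14-15: P2@Q0 runs 1, rem=0, completes. Q0=[P3] Q1=[P1] Q2=[]
t=15-16: P3@Q0 runs 1, rem=2, I/O yield, promote→Q0. Q0=[P3] Q1=[P1] Q2=[]
t=16-17: P3@Q0 runs 1, rem=1, I/O yield, promote→Q0. Q0=[P3] Q1=[P1] Q2=[]
t=17-18: P3@Q0 runs 1, rem=0, completes. Q0=[] Q1=[P1] Q2=[]
t=18-21: P1@Q1 runs 3, rem=0, completes. Q0=[] Q1=[] Q2=[]

Answer: P1(0-2) P2(2-3) P3(3-4) P2(4-5) P3(5-6) P2(6-7) P3(7-8) P2(8-9) P3(9-10) P2(10-11) P3(11-12) P2(12-13) P3(13-14) P2(14-15) P3(15-16) P3(16-17) P3(17-18) P1(18-21)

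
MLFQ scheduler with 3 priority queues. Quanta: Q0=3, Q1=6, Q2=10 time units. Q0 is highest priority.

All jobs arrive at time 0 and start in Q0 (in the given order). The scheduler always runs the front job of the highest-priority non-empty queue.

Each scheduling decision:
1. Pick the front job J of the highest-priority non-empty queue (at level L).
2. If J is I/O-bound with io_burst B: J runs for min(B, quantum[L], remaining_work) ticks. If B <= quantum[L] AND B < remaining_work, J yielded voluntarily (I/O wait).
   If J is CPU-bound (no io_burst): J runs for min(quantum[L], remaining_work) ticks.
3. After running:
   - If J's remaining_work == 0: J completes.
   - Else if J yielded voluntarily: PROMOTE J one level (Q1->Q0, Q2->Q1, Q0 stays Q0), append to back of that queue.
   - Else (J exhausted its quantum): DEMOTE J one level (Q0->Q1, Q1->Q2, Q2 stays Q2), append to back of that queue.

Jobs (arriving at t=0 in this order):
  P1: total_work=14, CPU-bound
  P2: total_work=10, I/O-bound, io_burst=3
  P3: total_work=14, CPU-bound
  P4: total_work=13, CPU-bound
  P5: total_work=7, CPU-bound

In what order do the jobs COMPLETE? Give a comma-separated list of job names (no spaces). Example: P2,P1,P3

t=0-3: P1@Q0 runs 3, rem=11, quantum used, demote→Q1. Q0=[P2,P3,P4,P5] Q1=[P1] Q2=[]
t=3-6: P2@Q0 runs 3, rem=7, I/O yield, promote→Q0. Q0=[P3,P4,P5,P2] Q1=[P1] Q2=[]
t=6-9: P3@Q0 runs 3, rem=11, quantum used, demote→Q1. Q0=[P4,P5,P2] Q1=[P1,P3] Q2=[]
t=9-12: P4@Q0 runs 3, rem=10, quantum used, demote→Q1. Q0=[P5,P2] Q1=[P1,P3,P4] Q2=[]
t=12-15: P5@Q0 runs 3, rem=4, quantum used, demote→Q1. Q0=[P2] Q1=[P1,P3,P4,P5] Q2=[]
t=15-18: P2@Q0 runs 3, rem=4, I/O yield, promote→Q0. Q0=[P2] Q1=[P1,P3,P4,P5] Q2=[]
t=18-21: P2@Q0 runs 3, rem=1, I/O yield, promote→Q0. Q0=[P2] Q1=[P1,P3,P4,P5] Q2=[]
t=21-22: P2@Q0 runs 1, rem=0, completes. Q0=[] Q1=[P1,P3,P4,P5] Q2=[]
t=22-28: P1@Q1 runs 6, rem=5, quantum used, demote→Q2. Q0=[] Q1=[P3,P4,P5] Q2=[P1]
t=28-34: P3@Q1 runs 6, rem=5, quantum used, demote→Q2. Q0=[] Q1=[P4,P5] Q2=[P1,P3]
t=34-40: P4@Q1 runs 6, rem=4, quantum used, demote→Q2. Q0=[] Q1=[P5] Q2=[P1,P3,P4]
t=40-44: P5@Q1 runs 4, rem=0, completes. Q0=[] Q1=[] Q2=[P1,P3,P4]
t=44-49: P1@Q2 runs 5, rem=0, completes. Q0=[] Q1=[] Q2=[P3,P4]
t=49-54: P3@Q2 runs 5, rem=0, completes. Q0=[] Q1=[] Q2=[P4]
t=54-58: P4@Q2 runs 4, rem=0, completes. Q0=[] Q1=[] Q2=[]

Answer: P2,P5,P1,P3,P4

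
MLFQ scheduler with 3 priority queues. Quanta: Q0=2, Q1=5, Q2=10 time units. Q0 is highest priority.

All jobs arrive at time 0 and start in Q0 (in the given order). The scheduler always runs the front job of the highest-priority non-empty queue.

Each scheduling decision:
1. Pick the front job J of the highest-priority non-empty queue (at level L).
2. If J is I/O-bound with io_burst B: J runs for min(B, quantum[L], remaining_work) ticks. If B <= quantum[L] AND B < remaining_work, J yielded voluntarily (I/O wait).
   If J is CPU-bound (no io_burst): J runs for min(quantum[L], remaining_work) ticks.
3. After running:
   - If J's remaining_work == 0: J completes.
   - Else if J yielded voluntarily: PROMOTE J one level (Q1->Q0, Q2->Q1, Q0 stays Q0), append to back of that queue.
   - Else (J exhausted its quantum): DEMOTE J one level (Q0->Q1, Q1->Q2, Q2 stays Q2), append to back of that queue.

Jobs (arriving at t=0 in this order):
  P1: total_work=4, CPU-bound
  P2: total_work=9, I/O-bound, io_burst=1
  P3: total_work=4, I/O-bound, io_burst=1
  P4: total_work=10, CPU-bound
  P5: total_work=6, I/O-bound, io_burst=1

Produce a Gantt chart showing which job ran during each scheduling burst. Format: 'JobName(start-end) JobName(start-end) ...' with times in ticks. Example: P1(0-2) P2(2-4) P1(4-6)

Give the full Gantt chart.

Answer: P1(0-2) P2(2-3) P3(3-4) P4(4-6) P5(6-7) P2(7-8) P3(8-9) P5(9-10) P2(10-11) P3(11-12) P5(12-13) P2(13-14) P3(14-15) P5(15-16) P2(16-17) P5(17-18) P2(18-19) P5(19-20) P2(20-21) P2(21-22) P2(22-23) P1(23-25) P4(25-30) P4(30-33)

Derivation:
t=0-2: P1@Q0 runs 2, rem=2, quantum used, demote→Q1. Q0=[P2,P3,P4,P5] Q1=[P1] Q2=[]
t=2-3: P2@Q0 runs 1, rem=8, I/O yield, promote→Q0. Q0=[P3,P4,P5,P2] Q1=[P1] Q2=[]
t=3-4: P3@Q0 runs 1, rem=3, I/O yield, promote→Q0. Q0=[P4,P5,P2,P3] Q1=[P1] Q2=[]
t=4-6: P4@Q0 runs 2, rem=8, quantum used, demote→Q1. Q0=[P5,P2,P3] Q1=[P1,P4] Q2=[]
t=6-7: P5@Q0 runs 1, rem=5, I/O yield, promote→Q0. Q0=[P2,P3,P5] Q1=[P1,P4] Q2=[]
t=7-8: P2@Q0 runs 1, rem=7, I/O yield, promote→Q0. Q0=[P3,P5,P2] Q1=[P1,P4] Q2=[]
t=8-9: P3@Q0 runs 1, rem=2, I/O yield, promote→Q0. Q0=[P5,P2,P3] Q1=[P1,P4] Q2=[]
t=9-10: P5@Q0 runs 1, rem=4, I/O yield, promote→Q0. Q0=[P2,P3,P5] Q1=[P1,P4] Q2=[]
t=10-11: P2@Q0 runs 1, rem=6, I/O yield, promote→Q0. Q0=[P3,P5,P2] Q1=[P1,P4] Q2=[]
t=11-12: P3@Q0 runs 1, rem=1, I/O yield, promote→Q0. Q0=[P5,P2,P3] Q1=[P1,P4] Q2=[]
t=12-13: P5@Q0 runs 1, rem=3, I/O yield, promote→Q0. Q0=[P2,P3,P5] Q1=[P1,P4] Q2=[]
t=13-14: P2@Q0 runs 1, rem=5, I/O yield, promote→Q0. Q0=[P3,P5,P2] Q1=[P1,P4] Q2=[]
t=14-15: P3@Q0 runs 1, rem=0, completes. Q0=[P5,P2] Q1=[P1,P4] Q2=[]
t=15-16: P5@Q0 runs 1, rem=2, I/O yield, promote→Q0. Q0=[P2,P5] Q1=[P1,P4] Q2=[]
t=16-17: P2@Q0 runs 1, rem=4, I/O yield, promote→Q0. Q0=[P5,P2] Q1=[P1,P4] Q2=[]
t=17-18: P5@Q0 runs 1, rem=1, I/O yield, promote→Q0. Q0=[P2,P5] Q1=[P1,P4] Q2=[]
t=18-19: P2@Q0 runs 1, rem=3, I/O yield, promote→Q0. Q0=[P5,P2] Q1=[P1,P4] Q2=[]
t=19-20: P5@Q0 runs 1, rem=0, completes. Q0=[P2] Q1=[P1,P4] Q2=[]
t=20-21: P2@Q0 runs 1, rem=2, I/O yield, promote→Q0. Q0=[P2] Q1=[P1,P4] Q2=[]
t=21-22: P2@Q0 runs 1, rem=1, I/O yield, promote→Q0. Q0=[P2] Q1=[P1,P4] Q2=[]
t=22-23: P2@Q0 runs 1, rem=0, completes. Q0=[] Q1=[P1,P4] Q2=[]
t=23-25: P1@Q1 runs 2, rem=0, completes. Q0=[] Q1=[P4] Q2=[]
t=25-30: P4@Q1 runs 5, rem=3, quantum used, demote→Q2. Q0=[] Q1=[] Q2=[P4]
t=30-33: P4@Q2 runs 3, rem=0, completes. Q0=[] Q1=[] Q2=[]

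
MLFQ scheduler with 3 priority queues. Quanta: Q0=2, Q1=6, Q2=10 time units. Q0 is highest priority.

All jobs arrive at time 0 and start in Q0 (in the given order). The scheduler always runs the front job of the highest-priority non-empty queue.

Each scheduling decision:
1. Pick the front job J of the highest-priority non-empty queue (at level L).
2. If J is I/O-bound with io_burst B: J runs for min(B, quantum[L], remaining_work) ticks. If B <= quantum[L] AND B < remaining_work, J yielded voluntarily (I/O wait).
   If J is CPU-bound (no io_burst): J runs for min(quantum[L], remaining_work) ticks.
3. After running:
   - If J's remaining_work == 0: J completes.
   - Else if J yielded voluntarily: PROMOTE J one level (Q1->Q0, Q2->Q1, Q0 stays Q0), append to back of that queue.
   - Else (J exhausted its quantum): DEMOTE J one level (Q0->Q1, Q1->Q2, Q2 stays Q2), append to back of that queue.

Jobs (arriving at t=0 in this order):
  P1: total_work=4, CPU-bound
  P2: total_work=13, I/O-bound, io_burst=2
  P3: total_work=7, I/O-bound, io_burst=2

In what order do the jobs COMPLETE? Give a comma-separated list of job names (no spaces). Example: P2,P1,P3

Answer: P3,P2,P1

Derivation:
t=0-2: P1@Q0 runs 2, rem=2, quantum used, demote→Q1. Q0=[P2,P3] Q1=[P1] Q2=[]
t=2-4: P2@Q0 runs 2, rem=11, I/O yield, promote→Q0. Q0=[P3,P2] Q1=[P1] Q2=[]
t=4-6: P3@Q0 runs 2, rem=5, I/O yield, promote→Q0. Q0=[P2,P3] Q1=[P1] Q2=[]
t=6-8: P2@Q0 runs 2, rem=9, I/O yield, promote→Q0. Q0=[P3,P2] Q1=[P1] Q2=[]
t=8-10: P3@Q0 runs 2, rem=3, I/O yield, promote→Q0. Q0=[P2,P3] Q1=[P1] Q2=[]
t=10-12: P2@Q0 runs 2, rem=7, I/O yield, promote→Q0. Q0=[P3,P2] Q1=[P1] Q2=[]
t=12-14: P3@Q0 runs 2, rem=1, I/O yield, promote→Q0. Q0=[P2,P3] Q1=[P1] Q2=[]
t=14-16: P2@Q0 runs 2, rem=5, I/O yield, promote→Q0. Q0=[P3,P2] Q1=[P1] Q2=[]
t=16-17: P3@Q0 runs 1, rem=0, completes. Q0=[P2] Q1=[P1] Q2=[]
t=17-19: P2@Q0 runs 2, rem=3, I/O yield, promote→Q0. Q0=[P2] Q1=[P1] Q2=[]
t=19-21: P2@Q0 runs 2, rem=1, I/O yield, promote→Q0. Q0=[P2] Q1=[P1] Q2=[]
t=21-22: P2@Q0 runs 1, rem=0, completes. Q0=[] Q1=[P1] Q2=[]
t=22-24: P1@Q1 runs 2, rem=0, completes. Q0=[] Q1=[] Q2=[]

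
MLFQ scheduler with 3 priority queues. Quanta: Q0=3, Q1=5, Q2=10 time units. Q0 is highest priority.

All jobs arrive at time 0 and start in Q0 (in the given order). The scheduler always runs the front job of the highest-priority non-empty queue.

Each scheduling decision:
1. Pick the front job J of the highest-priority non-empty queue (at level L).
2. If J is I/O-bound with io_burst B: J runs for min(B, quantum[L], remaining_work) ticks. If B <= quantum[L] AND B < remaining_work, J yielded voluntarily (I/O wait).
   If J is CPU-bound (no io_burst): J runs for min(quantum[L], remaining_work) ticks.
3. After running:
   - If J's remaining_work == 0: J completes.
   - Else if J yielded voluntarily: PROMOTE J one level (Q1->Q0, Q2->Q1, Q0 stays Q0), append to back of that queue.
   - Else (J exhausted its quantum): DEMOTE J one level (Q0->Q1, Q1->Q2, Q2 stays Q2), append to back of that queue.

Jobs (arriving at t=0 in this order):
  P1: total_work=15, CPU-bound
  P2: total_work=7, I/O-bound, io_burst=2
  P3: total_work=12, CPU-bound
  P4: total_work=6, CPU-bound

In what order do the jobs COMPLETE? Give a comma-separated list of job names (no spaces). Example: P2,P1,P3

t=0-3: P1@Q0 runs 3, rem=12, quantum used, demote→Q1. Q0=[P2,P3,P4] Q1=[P1] Q2=[]
t=3-5: P2@Q0 runs 2, rem=5, I/O yield, promote→Q0. Q0=[P3,P4,P2] Q1=[P1] Q2=[]
t=5-8: P3@Q0 runs 3, rem=9, quantum used, demote→Q1. Q0=[P4,P2] Q1=[P1,P3] Q2=[]
t=8-11: P4@Q0 runs 3, rem=3, quantum used, demote→Q1. Q0=[P2] Q1=[P1,P3,P4] Q2=[]
t=11-13: P2@Q0 runs 2, rem=3, I/O yield, promote→Q0. Q0=[P2] Q1=[P1,P3,P4] Q2=[]
t=13-15: P2@Q0 runs 2, rem=1, I/O yield, promote→Q0. Q0=[P2] Q1=[P1,P3,P4] Q2=[]
t=15-16: P2@Q0 runs 1, rem=0, completes. Q0=[] Q1=[P1,P3,P4] Q2=[]
t=16-21: P1@Q1 runs 5, rem=7, quantum used, demote→Q2. Q0=[] Q1=[P3,P4] Q2=[P1]
t=21-26: P3@Q1 runs 5, rem=4, quantum used, demote→Q2. Q0=[] Q1=[P4] Q2=[P1,P3]
t=26-29: P4@Q1 runs 3, rem=0, completes. Q0=[] Q1=[] Q2=[P1,P3]
t=29-36: P1@Q2 runs 7, rem=0, completes. Q0=[] Q1=[] Q2=[P3]
t=36-40: P3@Q2 runs 4, rem=0, completes. Q0=[] Q1=[] Q2=[]

Answer: P2,P4,P1,P3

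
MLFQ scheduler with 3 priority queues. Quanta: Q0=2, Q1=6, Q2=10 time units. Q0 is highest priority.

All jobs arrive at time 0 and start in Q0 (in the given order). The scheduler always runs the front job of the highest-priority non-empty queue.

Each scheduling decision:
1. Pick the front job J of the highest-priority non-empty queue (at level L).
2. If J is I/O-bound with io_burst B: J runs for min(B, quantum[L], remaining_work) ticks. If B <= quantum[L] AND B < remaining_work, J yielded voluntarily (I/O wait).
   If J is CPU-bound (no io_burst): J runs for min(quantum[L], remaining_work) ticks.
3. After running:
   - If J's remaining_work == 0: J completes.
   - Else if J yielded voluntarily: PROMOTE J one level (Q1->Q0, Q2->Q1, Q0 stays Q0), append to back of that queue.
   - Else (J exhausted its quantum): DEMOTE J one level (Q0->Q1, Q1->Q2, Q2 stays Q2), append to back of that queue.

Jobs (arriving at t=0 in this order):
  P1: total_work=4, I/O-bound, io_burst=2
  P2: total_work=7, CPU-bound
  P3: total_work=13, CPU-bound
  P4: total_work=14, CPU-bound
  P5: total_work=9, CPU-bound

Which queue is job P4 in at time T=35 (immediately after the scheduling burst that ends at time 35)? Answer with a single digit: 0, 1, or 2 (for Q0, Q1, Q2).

t=0-2: P1@Q0 runs 2, rem=2, I/O yield, promote→Q0. Q0=[P2,P3,P4,P5,P1] Q1=[] Q2=[]
t=2-4: P2@Q0 runs 2, rem=5, quantum used, demote→Q1. Q0=[P3,P4,P5,P1] Q1=[P2] Q2=[]
t=4-6: P3@Q0 runs 2, rem=11, quantum used, demote→Q1. Q0=[P4,P5,P1] Q1=[P2,P3] Q2=[]
t=6-8: P4@Q0 runs 2, rem=12, quantum used, demote→Q1. Q0=[P5,P1] Q1=[P2,P3,P4] Q2=[]
t=8-10: P5@Q0 runs 2, rem=7, quantum used, demote→Q1. Q0=[P1] Q1=[P2,P3,P4,P5] Q2=[]
t=10-12: P1@Q0 runs 2, rem=0, completes. Q0=[] Q1=[P2,P3,P4,P5] Q2=[]
t=12-17: P2@Q1 runs 5, rem=0, completes. Q0=[] Q1=[P3,P4,P5] Q2=[]
t=17-23: P3@Q1 runs 6, rem=5, quantum used, demote→Q2. Q0=[] Q1=[P4,P5] Q2=[P3]
t=23-29: P4@Q1 runs 6, rem=6, quantum used, demote→Q2. Q0=[] Q1=[P5] Q2=[P3,P4]
t=29-35: P5@Q1 runs 6, rem=1, quantum used, demote→Q2. Q0=[] Q1=[] Q2=[P3,P4,P5]
t=35-40: P3@Q2 runs 5, rem=0, completes. Q0=[] Q1=[] Q2=[P4,P5]
t=40-46: P4@Q2 runs 6, rem=0, completes. Q0=[] Q1=[] Q2=[P5]
t=46-47: P5@Q2 runs 1, rem=0, completes. Q0=[] Q1=[] Q2=[]

Answer: 2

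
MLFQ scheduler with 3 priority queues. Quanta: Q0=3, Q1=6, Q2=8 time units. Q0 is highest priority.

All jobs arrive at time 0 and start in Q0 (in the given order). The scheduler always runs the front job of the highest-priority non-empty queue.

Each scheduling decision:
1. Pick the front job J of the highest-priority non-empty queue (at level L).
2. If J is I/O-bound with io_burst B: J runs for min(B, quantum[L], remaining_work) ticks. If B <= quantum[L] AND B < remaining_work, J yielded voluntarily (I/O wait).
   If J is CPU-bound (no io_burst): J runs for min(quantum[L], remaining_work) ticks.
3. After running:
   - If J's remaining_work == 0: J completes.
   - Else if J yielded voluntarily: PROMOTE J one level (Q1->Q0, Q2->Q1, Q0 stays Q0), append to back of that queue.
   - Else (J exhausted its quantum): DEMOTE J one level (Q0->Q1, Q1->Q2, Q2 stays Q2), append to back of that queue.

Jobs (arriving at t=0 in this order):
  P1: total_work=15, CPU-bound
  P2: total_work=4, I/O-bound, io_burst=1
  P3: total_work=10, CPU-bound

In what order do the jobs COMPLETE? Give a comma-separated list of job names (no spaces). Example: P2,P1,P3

Answer: P2,P1,P3

Derivation:
t=0-3: P1@Q0 runs 3, rem=12, quantum used, demote→Q1. Q0=[P2,P3] Q1=[P1] Q2=[]
t=3-4: P2@Q0 runs 1, rem=3, I/O yield, promote→Q0. Q0=[P3,P2] Q1=[P1] Q2=[]
t=4-7: P3@Q0 runs 3, rem=7, quantum used, demote→Q1. Q0=[P2] Q1=[P1,P3] Q2=[]
t=7-8: P2@Q0 runs 1, rem=2, I/O yield, promote→Q0. Q0=[P2] Q1=[P1,P3] Q2=[]
t=8-9: P2@Q0 runs 1, rem=1, I/O yield, promote→Q0. Q0=[P2] Q1=[P1,P3] Q2=[]
t=9-10: P2@Q0 runs 1, rem=0, completes. Q0=[] Q1=[P1,P3] Q2=[]
t=10-16: P1@Q1 runs 6, rem=6, quantum used, demote→Q2. Q0=[] Q1=[P3] Q2=[P1]
t=16-22: P3@Q1 runs 6, rem=1, quantum used, demote→Q2. Q0=[] Q1=[] Q2=[P1,P3]
t=22-28: P1@Q2 runs 6, rem=0, completes. Q0=[] Q1=[] Q2=[P3]
t=28-29: P3@Q2 runs 1, rem=0, completes. Q0=[] Q1=[] Q2=[]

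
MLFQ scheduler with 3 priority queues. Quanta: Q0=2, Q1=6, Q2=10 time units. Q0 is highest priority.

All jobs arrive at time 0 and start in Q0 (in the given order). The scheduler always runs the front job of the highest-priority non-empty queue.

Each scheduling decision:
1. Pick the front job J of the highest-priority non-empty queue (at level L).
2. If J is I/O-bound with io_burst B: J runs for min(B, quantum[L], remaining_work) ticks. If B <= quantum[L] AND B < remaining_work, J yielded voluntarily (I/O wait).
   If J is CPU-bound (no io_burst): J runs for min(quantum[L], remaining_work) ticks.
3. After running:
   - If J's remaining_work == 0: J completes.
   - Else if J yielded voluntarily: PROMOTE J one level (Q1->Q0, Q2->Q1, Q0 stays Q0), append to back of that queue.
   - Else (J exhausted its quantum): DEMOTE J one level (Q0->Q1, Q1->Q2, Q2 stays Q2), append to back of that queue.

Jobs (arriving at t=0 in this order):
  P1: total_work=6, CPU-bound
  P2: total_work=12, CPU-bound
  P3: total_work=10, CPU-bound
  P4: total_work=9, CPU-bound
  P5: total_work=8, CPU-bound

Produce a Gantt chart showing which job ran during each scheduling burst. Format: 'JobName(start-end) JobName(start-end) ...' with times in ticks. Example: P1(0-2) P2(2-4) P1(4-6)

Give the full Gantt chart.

t=0-2: P1@Q0 runs 2, rem=4, quantum used, demote→Q1. Q0=[P2,P3,P4,P5] Q1=[P1] Q2=[]
t=2-4: P2@Q0 runs 2, rem=10, quantum used, demote→Q1. Q0=[P3,P4,P5] Q1=[P1,P2] Q2=[]
t=4-6: P3@Q0 runs 2, rem=8, quantum used, demote→Q1. Q0=[P4,P5] Q1=[P1,P2,P3] Q2=[]
t=6-8: P4@Q0 runs 2, rem=7, quantum used, demote→Q1. Q0=[P5] Q1=[P1,P2,P3,P4] Q2=[]
t=8-10: P5@Q0 runs 2, rem=6, quantum used, demote→Q1. Q0=[] Q1=[P1,P2,P3,P4,P5] Q2=[]
t=10-14: P1@Q1 runs 4, rem=0, completes. Q0=[] Q1=[P2,P3,P4,P5] Q2=[]
t=14-20: P2@Q1 runs 6, rem=4, quantum used, demote→Q2. Q0=[] Q1=[P3,P4,P5] Q2=[P2]
t=20-26: P3@Q1 runs 6, rem=2, quantum used, demote→Q2. Q0=[] Q1=[P4,P5] Q2=[P2,P3]
t=26-32: P4@Q1 runs 6, rem=1, quantum used, demote→Q2. Q0=[] Q1=[P5] Q2=[P2,P3,P4]
t=32-38: P5@Q1 runs 6, rem=0, completes. Q0=[] Q1=[] Q2=[P2,P3,P4]
t=38-42: P2@Q2 runs 4, rem=0, completes. Q0=[] Q1=[] Q2=[P3,P4]
t=42-44: P3@Q2 runs 2, rem=0, completes. Q0=[] Q1=[] Q2=[P4]
t=44-45: P4@Q2 runs 1, rem=0, completes. Q0=[] Q1=[] Q2=[]

Answer: P1(0-2) P2(2-4) P3(4-6) P4(6-8) P5(8-10) P1(10-14) P2(14-20) P3(20-26) P4(26-32) P5(32-38) P2(38-42) P3(42-44) P4(44-45)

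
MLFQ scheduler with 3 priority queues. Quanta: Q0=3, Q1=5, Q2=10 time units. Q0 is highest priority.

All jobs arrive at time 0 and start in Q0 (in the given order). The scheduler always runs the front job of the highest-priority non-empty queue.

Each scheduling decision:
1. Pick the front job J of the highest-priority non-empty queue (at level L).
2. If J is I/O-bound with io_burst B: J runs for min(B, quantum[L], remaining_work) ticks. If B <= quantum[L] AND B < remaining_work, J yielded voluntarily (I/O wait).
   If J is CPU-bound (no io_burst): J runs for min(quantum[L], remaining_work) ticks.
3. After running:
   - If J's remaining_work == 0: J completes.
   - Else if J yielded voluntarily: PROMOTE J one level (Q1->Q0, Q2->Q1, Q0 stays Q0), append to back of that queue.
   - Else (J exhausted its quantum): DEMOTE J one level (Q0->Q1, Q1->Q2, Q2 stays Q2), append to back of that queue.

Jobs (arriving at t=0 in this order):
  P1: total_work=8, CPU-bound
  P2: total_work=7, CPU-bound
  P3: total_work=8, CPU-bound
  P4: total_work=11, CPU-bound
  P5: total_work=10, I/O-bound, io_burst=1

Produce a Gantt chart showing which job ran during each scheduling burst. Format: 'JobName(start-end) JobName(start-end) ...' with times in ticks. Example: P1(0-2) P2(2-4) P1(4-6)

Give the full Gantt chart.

Answer: P1(0-3) P2(3-6) P3(6-9) P4(9-12) P5(12-13) P5(13-14) P5(14-15) P5(15-16) P5(16-17) P5(17-18) P5(18-19) P5(19-20) P5(20-21) P5(21-22) P1(22-27) P2(27-31) P3(31-36) P4(36-41) P4(41-44)

Derivation:
t=0-3: P1@Q0 runs 3, rem=5, quantum used, demote→Q1. Q0=[P2,P3,P4,P5] Q1=[P1] Q2=[]
t=3-6: P2@Q0 runs 3, rem=4, quantum used, demote→Q1. Q0=[P3,P4,P5] Q1=[P1,P2] Q2=[]
t=6-9: P3@Q0 runs 3, rem=5, quantum used, demote→Q1. Q0=[P4,P5] Q1=[P1,P2,P3] Q2=[]
t=9-12: P4@Q0 runs 3, rem=8, quantum used, demote→Q1. Q0=[P5] Q1=[P1,P2,P3,P4] Q2=[]
t=12-13: P5@Q0 runs 1, rem=9, I/O yield, promote→Q0. Q0=[P5] Q1=[P1,P2,P3,P4] Q2=[]
t=13-14: P5@Q0 runs 1, rem=8, I/O yield, promote→Q0. Q0=[P5] Q1=[P1,P2,P3,P4] Q2=[]
t=14-15: P5@Q0 runs 1, rem=7, I/O yield, promote→Q0. Q0=[P5] Q1=[P1,P2,P3,P4] Q2=[]
t=15-16: P5@Q0 runs 1, rem=6, I/O yield, promote→Q0. Q0=[P5] Q1=[P1,P2,P3,P4] Q2=[]
t=16-17: P5@Q0 runs 1, rem=5, I/O yield, promote→Q0. Q0=[P5] Q1=[P1,P2,P3,P4] Q2=[]
t=17-18: P5@Q0 runs 1, rem=4, I/O yield, promote→Q0. Q0=[P5] Q1=[P1,P2,P3,P4] Q2=[]
t=18-19: P5@Q0 runs 1, rem=3, I/O yield, promote→Q0. Q0=[P5] Q1=[P1,P2,P3,P4] Q2=[]
t=19-20: P5@Q0 runs 1, rem=2, I/O yield, promote→Q0. Q0=[P5] Q1=[P1,P2,P3,P4] Q2=[]
t=20-21: P5@Q0 runs 1, rem=1, I/O yield, promote→Q0. Q0=[P5] Q1=[P1,P2,P3,P4] Q2=[]
t=21-22: P5@Q0 runs 1, rem=0, completes. Q0=[] Q1=[P1,P2,P3,P4] Q2=[]
t=22-27: P1@Q1 runs 5, rem=0, completes. Q0=[] Q1=[P2,P3,P4] Q2=[]
t=27-31: P2@Q1 runs 4, rem=0, completes. Q0=[] Q1=[P3,P4] Q2=[]
t=31-36: P3@Q1 runs 5, rem=0, completes. Q0=[] Q1=[P4] Q2=[]
t=36-41: P4@Q1 runs 5, rem=3, quantum used, demote→Q2. Q0=[] Q1=[] Q2=[P4]
t=41-44: P4@Q2 runs 3, rem=0, completes. Q0=[] Q1=[] Q2=[]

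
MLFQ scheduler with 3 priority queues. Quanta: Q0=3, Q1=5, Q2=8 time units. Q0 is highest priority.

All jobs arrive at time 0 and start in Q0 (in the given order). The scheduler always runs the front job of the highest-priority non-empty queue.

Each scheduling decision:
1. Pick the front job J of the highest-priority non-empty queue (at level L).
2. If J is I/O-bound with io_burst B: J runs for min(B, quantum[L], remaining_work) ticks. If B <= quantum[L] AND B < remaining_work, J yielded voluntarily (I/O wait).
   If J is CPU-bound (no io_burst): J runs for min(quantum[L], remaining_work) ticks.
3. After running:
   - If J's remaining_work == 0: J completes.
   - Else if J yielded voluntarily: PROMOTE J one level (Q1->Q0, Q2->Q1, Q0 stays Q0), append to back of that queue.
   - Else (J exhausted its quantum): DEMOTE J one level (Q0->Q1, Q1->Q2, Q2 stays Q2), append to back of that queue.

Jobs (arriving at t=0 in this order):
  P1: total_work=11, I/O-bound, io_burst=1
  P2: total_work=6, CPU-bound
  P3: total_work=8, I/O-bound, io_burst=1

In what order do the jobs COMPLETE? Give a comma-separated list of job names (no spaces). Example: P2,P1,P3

t=0-1: P1@Q0 runs 1, rem=10, I/O yield, promote→Q0. Q0=[P2,P3,P1] Q1=[] Q2=[]
t=1-4: P2@Q0 runs 3, rem=3, quantum used, demote→Q1. Q0=[P3,P1] Q1=[P2] Q2=[]
t=4-5: P3@Q0 runs 1, rem=7, I/O yield, promote→Q0. Q0=[P1,P3] Q1=[P2] Q2=[]
t=5-6: P1@Q0 runs 1, rem=9, I/O yield, promote→Q0. Q0=[P3,P1] Q1=[P2] Q2=[]
t=6-7: P3@Q0 runs 1, rem=6, I/O yield, promote→Q0. Q0=[P1,P3] Q1=[P2] Q2=[]
t=7-8: P1@Q0 runs 1, rem=8, I/O yield, promote→Q0. Q0=[P3,P1] Q1=[P2] Q2=[]
t=8-9: P3@Q0 runs 1, rem=5, I/O yield, promote→Q0. Q0=[P1,P3] Q1=[P2] Q2=[]
t=9-10: P1@Q0 runs 1, rem=7, I/O yield, promote→Q0. Q0=[P3,P1] Q1=[P2] Q2=[]
t=10-11: P3@Q0 runs 1, rem=4, I/O yield, promote→Q0. Q0=[P1,P3] Q1=[P2] Q2=[]
t=11-12: P1@Q0 runs 1, rem=6, I/O yield, promote→Q0. Q0=[P3,P1] Q1=[P2] Q2=[]
t=12-13: P3@Q0 runs 1, rem=3, I/O yield, promote→Q0. Q0=[P1,P3] Q1=[P2] Q2=[]
t=13-14: P1@Q0 runs 1, rem=5, I/O yield, promote→Q0. Q0=[P3,P1] Q1=[P2] Q2=[]
t=14-15: P3@Q0 runs 1, rem=2, I/O yield, promote→Q0. Q0=[P1,P3] Q1=[P2] Q2=[]
t=15-16: P1@Q0 runs 1, rem=4, I/O yield, promote→Q0. Q0=[P3,P1] Q1=[P2] Q2=[]
t=16-17: P3@Q0 runs 1, rem=1, I/O yield, promote→Q0. Q0=[P1,P3] Q1=[P2] Q2=[]
t=17-18: P1@Q0 runs 1, rem=3, I/O yield, promote→Q0. Q0=[P3,P1] Q1=[P2] Q2=[]
t=18-19: P3@Q0 runs 1, rem=0, completes. Q0=[P1] Q1=[P2] Q2=[]
t=19-20: P1@Q0 runs 1, rem=2, I/O yield, promote→Q0. Q0=[P1] Q1=[P2] Q2=[]
t=20-21: P1@Q0 runs 1, rem=1, I/O yield, promote→Q0. Q0=[P1] Q1=[P2] Q2=[]
t=21-22: P1@Q0 runs 1, rem=0, completes. Q0=[] Q1=[P2] Q2=[]
t=22-25: P2@Q1 runs 3, rem=0, completes. Q0=[] Q1=[] Q2=[]

Answer: P3,P1,P2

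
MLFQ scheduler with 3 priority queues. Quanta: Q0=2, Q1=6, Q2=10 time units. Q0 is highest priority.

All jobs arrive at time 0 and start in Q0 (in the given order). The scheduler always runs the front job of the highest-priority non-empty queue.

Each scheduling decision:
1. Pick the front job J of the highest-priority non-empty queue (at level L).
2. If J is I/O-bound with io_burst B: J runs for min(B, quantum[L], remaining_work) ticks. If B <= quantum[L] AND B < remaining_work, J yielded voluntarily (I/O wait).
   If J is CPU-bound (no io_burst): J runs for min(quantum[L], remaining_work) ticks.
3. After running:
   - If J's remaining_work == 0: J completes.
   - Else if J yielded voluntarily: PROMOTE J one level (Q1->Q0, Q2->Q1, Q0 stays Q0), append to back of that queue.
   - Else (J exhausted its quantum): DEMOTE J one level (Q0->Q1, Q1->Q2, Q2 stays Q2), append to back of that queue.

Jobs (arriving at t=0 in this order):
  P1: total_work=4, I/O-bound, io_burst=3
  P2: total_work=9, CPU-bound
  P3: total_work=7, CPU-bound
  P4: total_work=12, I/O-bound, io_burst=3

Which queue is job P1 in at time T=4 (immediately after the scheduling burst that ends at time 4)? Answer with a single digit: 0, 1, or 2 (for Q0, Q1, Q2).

Answer: 1

Derivation:
t=0-2: P1@Q0 runs 2, rem=2, quantum used, demote→Q1. Q0=[P2,P3,P4] Q1=[P1] Q2=[]
t=2-4: P2@Q0 runs 2, rem=7, quantum used, demote→Q1. Q0=[P3,P4] Q1=[P1,P2] Q2=[]
t=4-6: P3@Q0 runs 2, rem=5, quantum used, demote→Q1. Q0=[P4] Q1=[P1,P2,P3] Q2=[]
t=6-8: P4@Q0 runs 2, rem=10, quantum used, demote→Q1. Q0=[] Q1=[P1,P2,P3,P4] Q2=[]
t=8-10: P1@Q1 runs 2, rem=0, completes. Q0=[] Q1=[P2,P3,P4] Q2=[]
t=10-16: P2@Q1 runs 6, rem=1, quantum used, demote→Q2. Q0=[] Q1=[P3,P4] Q2=[P2]
t=16-21: P3@Q1 runs 5, rem=0, completes. Q0=[] Q1=[P4] Q2=[P2]
t=21-24: P4@Q1 runs 3, rem=7, I/O yield, promote→Q0. Q0=[P4] Q1=[] Q2=[P2]
t=24-26: P4@Q0 runs 2, rem=5, quantum used, demote→Q1. Q0=[] Q1=[P4] Q2=[P2]
t=26-29: P4@Q1 runs 3, rem=2, I/O yield, promote→Q0. Q0=[P4] Q1=[] Q2=[P2]
t=29-31: P4@Q0 runs 2, rem=0, completes. Q0=[] Q1=[] Q2=[P2]
t=31-32: P2@Q2 runs 1, rem=0, completes. Q0=[] Q1=[] Q2=[]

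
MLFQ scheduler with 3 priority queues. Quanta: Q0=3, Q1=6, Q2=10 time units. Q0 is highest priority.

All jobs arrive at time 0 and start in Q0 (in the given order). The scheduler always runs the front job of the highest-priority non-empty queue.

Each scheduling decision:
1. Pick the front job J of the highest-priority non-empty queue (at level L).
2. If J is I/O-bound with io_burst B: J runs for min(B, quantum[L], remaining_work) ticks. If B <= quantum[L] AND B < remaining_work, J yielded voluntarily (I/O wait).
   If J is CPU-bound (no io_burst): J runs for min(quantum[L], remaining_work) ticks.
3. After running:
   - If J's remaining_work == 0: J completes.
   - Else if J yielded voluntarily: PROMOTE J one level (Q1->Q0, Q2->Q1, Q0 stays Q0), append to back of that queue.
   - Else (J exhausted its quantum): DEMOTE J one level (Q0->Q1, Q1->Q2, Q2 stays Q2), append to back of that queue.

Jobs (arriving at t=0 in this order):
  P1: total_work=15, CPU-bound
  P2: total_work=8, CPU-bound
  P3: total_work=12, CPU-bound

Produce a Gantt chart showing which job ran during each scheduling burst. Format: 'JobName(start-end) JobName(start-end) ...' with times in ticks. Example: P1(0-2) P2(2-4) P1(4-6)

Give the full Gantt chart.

t=0-3: P1@Q0 runs 3, rem=12, quantum used, demote→Q1. Q0=[P2,P3] Q1=[P1] Q2=[]
t=3-6: P2@Q0 runs 3, rem=5, quantum used, demote→Q1. Q0=[P3] Q1=[P1,P2] Q2=[]
t=6-9: P3@Q0 runs 3, rem=9, quantum used, demote→Q1. Q0=[] Q1=[P1,P2,P3] Q2=[]
t=9-15: P1@Q1 runs 6, rem=6, quantum used, demote→Q2. Q0=[] Q1=[P2,P3] Q2=[P1]
t=15-20: P2@Q1 runs 5, rem=0, completes. Q0=[] Q1=[P3] Q2=[P1]
t=20-26: P3@Q1 runs 6, rem=3, quantum used, demote→Q2. Q0=[] Q1=[] Q2=[P1,P3]
t=26-32: P1@Q2 runs 6, rem=0, completes. Q0=[] Q1=[] Q2=[P3]
t=32-35: P3@Q2 runs 3, rem=0, completes. Q0=[] Q1=[] Q2=[]

Answer: P1(0-3) P2(3-6) P3(6-9) P1(9-15) P2(15-20) P3(20-26) P1(26-32) P3(32-35)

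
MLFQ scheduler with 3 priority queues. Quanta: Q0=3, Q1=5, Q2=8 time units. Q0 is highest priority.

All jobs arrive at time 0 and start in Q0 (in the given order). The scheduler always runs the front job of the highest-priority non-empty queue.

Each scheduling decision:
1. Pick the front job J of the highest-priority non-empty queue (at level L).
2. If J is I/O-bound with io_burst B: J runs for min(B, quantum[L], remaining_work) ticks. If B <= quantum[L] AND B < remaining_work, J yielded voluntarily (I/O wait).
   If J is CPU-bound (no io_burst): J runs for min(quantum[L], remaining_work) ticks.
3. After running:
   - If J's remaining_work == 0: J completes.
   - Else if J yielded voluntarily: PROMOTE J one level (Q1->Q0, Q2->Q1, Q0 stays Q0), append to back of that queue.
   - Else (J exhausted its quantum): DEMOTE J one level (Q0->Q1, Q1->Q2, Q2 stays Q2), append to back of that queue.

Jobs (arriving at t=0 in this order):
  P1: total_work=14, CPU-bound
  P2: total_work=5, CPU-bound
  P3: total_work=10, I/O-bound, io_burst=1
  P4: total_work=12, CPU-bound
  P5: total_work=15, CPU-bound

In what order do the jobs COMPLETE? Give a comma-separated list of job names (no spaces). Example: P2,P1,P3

t=0-3: P1@Q0 runs 3, rem=11, quantum used, demote→Q1. Q0=[P2,P3,P4,P5] Q1=[P1] Q2=[]
t=3-6: P2@Q0 runs 3, rem=2, quantum used, demote→Q1. Q0=[P3,P4,P5] Q1=[P1,P2] Q2=[]
t=6-7: P3@Q0 runs 1, rem=9, I/O yield, promote→Q0. Q0=[P4,P5,P3] Q1=[P1,P2] Q2=[]
t=7-10: P4@Q0 runs 3, rem=9, quantum used, demote→Q1. Q0=[P5,P3] Q1=[P1,P2,P4] Q2=[]
t=10-13: P5@Q0 runs 3, rem=12, quantum used, demote→Q1. Q0=[P3] Q1=[P1,P2,P4,P5] Q2=[]
t=13-14: P3@Q0 runs 1, rem=8, I/O yield, promote→Q0. Q0=[P3] Q1=[P1,P2,P4,P5] Q2=[]
t=14-15: P3@Q0 runs 1, rem=7, I/O yield, promote→Q0. Q0=[P3] Q1=[P1,P2,P4,P5] Q2=[]
t=15-16: P3@Q0 runs 1, rem=6, I/O yield, promote→Q0. Q0=[P3] Q1=[P1,P2,P4,P5] Q2=[]
t=16-17: P3@Q0 runs 1, rem=5, I/O yield, promote→Q0. Q0=[P3] Q1=[P1,P2,P4,P5] Q2=[]
t=17-18: P3@Q0 runs 1, rem=4, I/O yield, promote→Q0. Q0=[P3] Q1=[P1,P2,P4,P5] Q2=[]
t=18-19: P3@Q0 runs 1, rem=3, I/O yield, promote→Q0. Q0=[P3] Q1=[P1,P2,P4,P5] Q2=[]
t=19-20: P3@Q0 runs 1, rem=2, I/O yield, promote→Q0. Q0=[P3] Q1=[P1,P2,P4,P5] Q2=[]
t=20-21: P3@Q0 runs 1, rem=1, I/O yield, promote→Q0. Q0=[P3] Q1=[P1,P2,P4,P5] Q2=[]
t=21-22: P3@Q0 runs 1, rem=0, completes. Q0=[] Q1=[P1,P2,P4,P5] Q2=[]
t=22-27: P1@Q1 runs 5, rem=6, quantum used, demote→Q2. Q0=[] Q1=[P2,P4,P5] Q2=[P1]
t=27-29: P2@Q1 runs 2, rem=0, completes. Q0=[] Q1=[P4,P5] Q2=[P1]
t=29-34: P4@Q1 runs 5, rem=4, quantum used, demote→Q2. Q0=[] Q1=[P5] Q2=[P1,P4]
t=34-39: P5@Q1 runs 5, rem=7, quantum used, demote→Q2. Q0=[] Q1=[] Q2=[P1,P4,P5]
t=39-45: P1@Q2 runs 6, rem=0, completes. Q0=[] Q1=[] Q2=[P4,P5]
t=45-49: P4@Q2 runs 4, rem=0, completes. Q0=[] Q1=[] Q2=[P5]
t=49-56: P5@Q2 runs 7, rem=0, completes. Q0=[] Q1=[] Q2=[]

Answer: P3,P2,P1,P4,P5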